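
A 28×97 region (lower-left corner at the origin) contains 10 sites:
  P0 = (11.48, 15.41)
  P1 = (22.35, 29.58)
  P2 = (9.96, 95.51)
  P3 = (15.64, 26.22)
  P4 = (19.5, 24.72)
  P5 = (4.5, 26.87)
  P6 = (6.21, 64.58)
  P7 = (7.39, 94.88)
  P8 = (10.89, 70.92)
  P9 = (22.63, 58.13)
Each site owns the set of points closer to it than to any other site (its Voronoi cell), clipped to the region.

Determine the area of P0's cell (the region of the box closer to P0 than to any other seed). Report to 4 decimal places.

Area of P0's cell: 492.7741

1. box [0,28]×[0,97]: [(0, 0) (28, 0) (28, 97) (0, 97)]
2. ⊥bis P0·P1 via (16.915,22.495): [(0, 35.4707) (0, 0) (28, 0) (28, 13.9915)]  |A|=692.4718
3. ⊥bis P0·P2 via (10.72,55.46): [(0, 35.4707) (0, 0) (28, 0) (28, 13.9915)]  |A|=692.4718
4. ⊥bis P0·P3 via (13.56,20.815): [(24.687, 16.533) (0, 26.0333) (0, 0) (28, 0) (28, 13.9915)]  |A|=575.9809
5. ⊥bis P0·P4 via (15.49,20.065): [(15.4747, 20.0782) (0, 26.0333) (0, 0) (28, 0) (28, 9.2884)]  |A|=540.693
6. ⊥bis P0·P5 via (7.99,21.14): [(15.4747, 20.0782) (9.8197, 22.2544) (0, 16.2735) (0, 0) (28, 0) (28, 9.2884)]  |A|=492.7741
7. ⊥bis P0·P6 via (8.845,39.995): [(15.4747, 20.0782) (9.8197, 22.2544) (0, 16.2735) (0, 0) (28, 0) (28, 9.2884)]  |A|=492.7741
8. ⊥bis P0·P7 via (9.435,55.145): [(15.4747, 20.0782) (9.8197, 22.2544) (0, 16.2735) (0, 0) (28, 0) (28, 9.2884)]  |A|=492.7741
9. ⊥bis P0·P8 via (11.185,43.165): [(15.4747, 20.0782) (9.8197, 22.2544) (0, 16.2735) (0, 0) (28, 0) (28, 9.2884)]  |A|=492.7741
10. ⊥bis P0·P9 via (17.055,36.77): [(15.4747, 20.0782) (9.8197, 22.2544) (0, 16.2735) (0, 0) (28, 0) (28, 9.2884)]  |A|=492.7741
11. canonical 6-gon: [(15.4747, 20.0782) (9.8197, 22.2544) (0, 16.2735) (0, 0) (28, 0) (28, 9.2884)]
12. shoelace: 492.7741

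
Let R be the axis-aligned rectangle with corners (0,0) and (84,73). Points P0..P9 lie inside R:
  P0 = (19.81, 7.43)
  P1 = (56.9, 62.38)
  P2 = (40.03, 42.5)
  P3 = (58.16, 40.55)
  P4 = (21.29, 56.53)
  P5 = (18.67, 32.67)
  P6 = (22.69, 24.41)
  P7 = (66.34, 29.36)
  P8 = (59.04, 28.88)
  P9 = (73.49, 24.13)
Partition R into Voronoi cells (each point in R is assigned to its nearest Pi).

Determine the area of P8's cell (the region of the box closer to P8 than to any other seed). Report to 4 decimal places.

Area of P8's cell: 598.6487

1. box [0,84]×[0,73]: [(0, 0) (84, 0) (84, 73) (0, 73)]
2. ⊥bis P8·P0 via (39.425,18.155): [(49.3517, 0) (84, 0) (84, 73) (9.4371, 73)]  |A|=3986.2085
3. ⊥bis P8·P1 via (57.97,45.63): [(25.5352, 43.558) (49.3517, 0) (84, 0) (84, 47.2928)]  |A|=2137.0875
4. ⊥bis P8·P2 via (49.535,35.69): [(56.5937, 45.5421) (38.3632, 20.097) (49.3517, 0) (84, 0) (84, 47.2928)]  |A|=1760.0303
5. ⊥bis P8·P3 via (58.6,34.715): [(48.2788, 33.9367) (38.3632, 20.097) (49.3517, 0) (84, 0) (84, 36.6303)]  |A|=1417.8406
6. ⊥bis P8·P4 via (40.165,42.705): [(48.2788, 33.9367) (38.3632, 20.097) (49.3517, 0) (84, 0) (84, 36.6303)]  |A|=1417.8406
7. ⊥bis P8·P5 via (38.855,30.775): [(48.2788, 33.9367) (38.3632, 20.097) (49.3517, 0) (84, 0) (84, 36.6303)]  |A|=1417.8406
8. ⊥bis P8·P6 via (40.865,26.645): [(48.2788, 33.9367) (41.1858, 24.0366) (42.6298, 12.2937) (49.3517, 0) (84, 0) (84, 36.6303)]  |A|=1398.4234
9. ⊥bis P8·P7 via (62.69,29.12): [(62.3037, 34.9943) (48.2788, 33.9367) (41.1858, 24.0366) (42.6298, 12.2937) (49.3517, 0) (64.6047, 0)]  |A|=661.6912
10. ⊥bis P8·P9 via (66.265,26.505): [(63.4292, 17.8782) (62.3037, 34.9943) (48.2788, 33.9367) (41.1858, 24.0366) (42.6298, 12.2937) (49.3517, 0) (57.5523, 0)]  |A|=598.6487
11. canonical 7-gon: [(63.4292, 17.8782) (62.3037, 34.9943) (48.2788, 33.9367) (41.1858, 24.0366) (42.6298, 12.2937) (49.3517, 0) (57.5523, 0)]
12. shoelace: 598.6487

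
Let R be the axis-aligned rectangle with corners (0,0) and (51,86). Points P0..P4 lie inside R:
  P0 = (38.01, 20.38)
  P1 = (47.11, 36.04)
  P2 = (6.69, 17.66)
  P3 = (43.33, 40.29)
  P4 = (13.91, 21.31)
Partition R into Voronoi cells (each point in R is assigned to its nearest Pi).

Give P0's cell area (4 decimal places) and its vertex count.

Area of P0's cell: 750.1522 (5 vertices)

1. box [0,51]×[0,86]: [(0, 0) (51, 0) (51, 86) (0, 86)]
2. ⊥bis P0·P1 via (42.56,28.21): [(0, 52.9415) (0, 0) (51, 0) (51, 23.3055)]  |A|=1944.3004
3. ⊥bis P0·P2 via (22.35,19.02): [(20.4354, 41.0666) (24.0018, 0) (51, 0) (51, 23.3055)]  |A|=910.5247
4. ⊥bis P0·P3 via (40.67,30.335): [(37.3991, 31.209) (20.9088, 35.6152) (24.0018, 0) (51, 0) (51, 23.3055)]  |A|=866.6205
5. ⊥bis P0·P4 via (25.96,20.845): [(37.3991, 31.209) (26.4726, 34.1286) (25.1556, 0) (51, 0) (51, 23.3055)]  |A|=750.1522
6. canonical 5-gon: [(37.3991, 31.209) (26.4726, 34.1286) (25.1556, 0) (51, 0) (51, 23.3055)]
7. shoelace: 750.1522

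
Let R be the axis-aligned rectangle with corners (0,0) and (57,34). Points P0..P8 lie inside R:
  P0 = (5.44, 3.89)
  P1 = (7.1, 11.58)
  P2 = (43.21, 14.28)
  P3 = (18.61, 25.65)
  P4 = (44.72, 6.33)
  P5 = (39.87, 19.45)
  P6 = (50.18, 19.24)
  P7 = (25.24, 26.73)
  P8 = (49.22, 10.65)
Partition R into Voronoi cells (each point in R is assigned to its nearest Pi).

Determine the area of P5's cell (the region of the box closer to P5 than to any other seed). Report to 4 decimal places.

Area of P5's cell: 259.5131

1. box [0,57]×[0,34]: [(0, 0) (57, 0) (57, 34) (0, 34)]
2. ⊥bis P5·P0 via (22.655,11.67): [(27.929, 0) (57, 0) (57, 34) (12.5634, 34)]  |A|=1249.629
3. ⊥bis P5·P1 via (23.485,15.515): [(26.3968, 3.3903) (27.929, 0) (57, 0) (57, 34) (19.0457, 34)]  |A|=1150.4185
4. ⊥bis P5·P2 via (41.54,16.865): [(25.6293, 6.5862) (57, 26.8527) (57, 34) (19.0457, 34)]  |A|=632.3448
5. ⊥bis P5·P3 via (29.24,22.55): [(25.1575, 8.5509) (25.6293, 6.5862) (57, 26.8527) (57, 34) (32.5791, 34)]  |A|=460.1377
6. ⊥bis P5·P4 via (42.295,12.89): [(25.1575, 8.5509) (25.5978, 6.7176) (26.1473, 6.9207) (57, 26.8527) (57, 34) (32.5791, 34)]  |A|=460.0984
7. ⊥bis P5·P6 via (45.025,19.345): [(25.1575, 8.5509) (25.5978, 6.7176) (26.1473, 6.9207) (45.0203, 19.1134) (45.3235, 34) (32.5791, 34)]  |A|=330.3752
8. ⊥bis P5·P7 via (32.555,23.09): [(25.2105, 8.3303) (25.5978, 6.7176) (26.1473, 6.9207) (45.0203, 19.1134) (45.3235, 34) (37.9839, 34)]  |A|=259.5131
9. ⊥bis P5·P8 via (44.545,15.05): [(25.2105, 8.3303) (25.5978, 6.7176) (26.1473, 6.9207) (45.0203, 19.1134) (45.3235, 34) (37.9839, 34)]  |A|=259.5131
10. canonical 6-gon: [(25.2105, 8.3303) (25.5978, 6.7176) (26.1473, 6.9207) (45.0203, 19.1134) (45.3235, 34) (37.9839, 34)]
11. shoelace: 259.5131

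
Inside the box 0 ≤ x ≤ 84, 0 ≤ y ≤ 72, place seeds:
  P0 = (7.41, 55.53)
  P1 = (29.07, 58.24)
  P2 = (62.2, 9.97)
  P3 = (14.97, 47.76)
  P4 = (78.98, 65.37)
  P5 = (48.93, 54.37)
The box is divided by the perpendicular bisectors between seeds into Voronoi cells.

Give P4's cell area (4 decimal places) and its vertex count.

1. box [0,84]×[0,72]: [(0, 0) (84, 0) (84, 72) (0, 72)]
2. ⊥bis P4·P0 via (43.195,60.45): [(51.5061, 0) (84, 0) (84, 72) (41.607, 72)]  |A|=2695.9265
3. ⊥bis P4·P1 via (54.025,61.805): [(62.8543, 0) (84, 0) (84, 72) (52.5686, 72)]  |A|=1892.7771
4. ⊥bis P4·P2 via (70.59,37.67): [(56.8796, 41.8227) (84, 33.6083) (84, 72) (52.5686, 72)]  |A|=994.8569
5. ⊥bis P4·P3 via (46.975,56.565): [(56.8796, 41.8227) (84, 33.6083) (84, 72) (52.5686, 72)]  |A|=994.8569
6. ⊥bis P4·P5 via (63.955,59.87): [(72.2674, 37.1619) (84, 33.6083) (84, 72) (59.5147, 72)]  |A|=651.7264
7. canonical 4-gon: [(72.2674, 37.1619) (84, 33.6083) (84, 72) (59.5147, 72)]
8. shoelace: 651.7264

Area of P4's cell: 651.7264 (4 vertices)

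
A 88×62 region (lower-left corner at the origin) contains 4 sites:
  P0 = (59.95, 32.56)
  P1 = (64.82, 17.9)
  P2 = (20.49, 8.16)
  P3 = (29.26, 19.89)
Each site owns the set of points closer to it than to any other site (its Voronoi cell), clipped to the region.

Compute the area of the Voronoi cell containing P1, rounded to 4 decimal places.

Area of P1's cell: 1113.2377

1. box [0,88]×[0,62]: [(0, 0) (88, 0) (88, 62) (0, 62)]
2. ⊥bis P1·P0 via (62.385,25.23): [(0, 4.5059) (0, 0) (88, 0) (88, 33.7392)]  |A|=1682.786
3. ⊥bis P1·P2 via (42.655,13.03): [(41.4989, 18.2917) (45.5179, 0) (88, 0) (88, 33.7392)]  |A|=1172.9903
4. ⊥bis P1·P3 via (47.04,18.895): [(47.1106, 20.1559) (45.9826, 0) (88, 0) (88, 33.7392)]  |A|=1113.2377
5. canonical 4-gon: [(47.1106, 20.1559) (45.9826, 0) (88, 0) (88, 33.7392)]
6. shoelace: 1113.2377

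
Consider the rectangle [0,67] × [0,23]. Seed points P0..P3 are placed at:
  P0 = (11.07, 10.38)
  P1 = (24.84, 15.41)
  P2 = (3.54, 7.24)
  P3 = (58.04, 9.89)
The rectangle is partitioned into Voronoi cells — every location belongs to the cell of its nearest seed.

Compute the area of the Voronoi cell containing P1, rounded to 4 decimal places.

1. box [0,67]×[0,23]: [(0, 0) (67, 0) (67, 23) (0, 23)]
2. ⊥bis P1·P0 via (17.955,12.895): [(22.6654, 0) (67, 0) (67, 23) (14.2638, 23)]  |A|=1116.3148
3. ⊥bis P1·P2 via (14.19,11.325): [(22.6654, 0) (67, 0) (67, 23) (14.2638, 23)]  |A|=1116.3148
4. ⊥bis P1·P3 via (41.44,12.65): [(22.6654, 0) (39.3367, 0) (43.1608, 23) (14.2638, 23)]  |A|=524.0371
5. canonical 4-gon: [(22.6654, 0) (39.3367, 0) (43.1608, 23) (14.2638, 23)]
6. shoelace: 524.0371

Area of P1's cell: 524.0371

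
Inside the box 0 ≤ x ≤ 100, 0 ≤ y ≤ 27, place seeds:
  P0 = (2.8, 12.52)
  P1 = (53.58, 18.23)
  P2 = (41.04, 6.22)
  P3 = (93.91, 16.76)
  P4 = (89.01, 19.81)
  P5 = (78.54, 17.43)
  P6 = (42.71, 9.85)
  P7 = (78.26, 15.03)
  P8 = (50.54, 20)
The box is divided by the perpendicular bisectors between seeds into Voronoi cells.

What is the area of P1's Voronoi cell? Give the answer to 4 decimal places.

Area of P1's cell: 327.0485

1. box [0,100]×[0,27]: [(0, 0) (100, 0) (100, 27) (0, 27)]
2. ⊥bis P1·P0 via (28.19,15.375): [(29.9189, 0) (100, 0) (100, 27) (26.8828, 27)]  |A|=1933.1774
3. ⊥bis P1·P2 via (47.31,12.225): [(59.0183, 0) (100, 0) (100, 27) (33.1595, 27)]  |A|=1455.6
4. ⊥bis P1·P3 via (73.745,17.495): [(59.0183, 0) (73.1073, 0) (74.0915, 27) (33.1595, 27)]  |A|=742.7834
5. ⊥bis P1·P4 via (71.295,19.02): [(59.0183, 0) (72.1432, 0) (70.9391, 27) (33.1595, 27)]  |A|=687.2115
6. ⊥bis P1·P5 via (66.06,17.83): [(59.0183, 0) (65.4885, 0) (66.3539, 27) (33.1595, 27)]  |A|=535.4729
7. ⊥bis P1·P6 via (48.145,14.04): [(58.7647, 0.2648) (59.0183, 0) (65.4885, 0) (66.3539, 27) (38.1538, 27)]  |A|=468.7112
8. ⊥bis P1·P7 via (65.92,16.63): [(58.7647, 0.2648) (59.0183, 0) (63.7638, 0) (66.0549, 17.6703) (66.3539, 27) (38.1538, 27)]  |A|=453.4727
9. ⊥bis P1·P8 via (52.06,19.115): [(48.692, 13.3304) (58.7647, 0.2648) (59.0183, 0) (63.7638, 0) (66.0549, 17.6703) (66.3539, 27) (56.6509, 27)]  |A|=327.0485
10. canonical 7-gon: [(48.692, 13.3304) (58.7647, 0.2648) (59.0183, 0) (63.7638, 0) (66.0549, 17.6703) (66.3539, 27) (56.6509, 27)]
11. shoelace: 327.0485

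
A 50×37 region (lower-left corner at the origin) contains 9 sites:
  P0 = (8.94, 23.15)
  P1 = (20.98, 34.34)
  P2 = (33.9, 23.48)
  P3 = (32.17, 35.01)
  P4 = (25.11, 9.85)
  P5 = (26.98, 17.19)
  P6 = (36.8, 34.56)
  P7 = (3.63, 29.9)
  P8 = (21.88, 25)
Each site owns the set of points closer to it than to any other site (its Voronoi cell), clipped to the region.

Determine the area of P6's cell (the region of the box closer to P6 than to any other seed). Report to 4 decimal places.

Area of P6's cell: 153.0140

1. box [0,50]×[0,37]: [(0, 0) (50, 0) (50, 37) (0, 37)]
2. ⊥bis P6·P0 via (22.87,28.855): [(34.6875, 0) (50, 0) (50, 37) (19.5342, 37)]  |A|=846.8979
3. ⊥bis P6·P1 via (28.89,34.45): [(29.1821, 13.4425) (34.6875, 0) (50, 0) (50, 37) (28.8545, 37)]  |A|=737.1166
4. ⊥bis P6·P2 via (35.35,29.02): [(28.9422, 30.6971) (50, 25.1856) (50, 37) (28.8545, 37)]  |A|=191.0311
5. ⊥bis P6·P3 via (34.485,34.785): [(33.96, 29.3838) (50, 25.1856) (50, 37) (34.7003, 37)]  |A|=153.014
6. ⊥bis P6·P4 via (30.955,22.205): [(33.96, 29.3838) (50, 25.1856) (50, 37) (34.7003, 37)]  |A|=153.014
7. ⊥bis P6·P5 via (31.89,25.875): [(33.96, 29.3838) (50, 25.1856) (50, 37) (34.7003, 37)]  |A|=153.014
8. ⊥bis P6·P7 via (20.215,32.23): [(33.96, 29.3838) (50, 25.1856) (50, 37) (34.7003, 37)]  |A|=153.014
9. ⊥bis P6·P8 via (29.34,29.78): [(33.96, 29.3838) (50, 25.1856) (50, 37) (34.7003, 37)]  |A|=153.014
10. canonical 4-gon: [(33.96, 29.3838) (50, 25.1856) (50, 37) (34.7003, 37)]
11. shoelace: 153.014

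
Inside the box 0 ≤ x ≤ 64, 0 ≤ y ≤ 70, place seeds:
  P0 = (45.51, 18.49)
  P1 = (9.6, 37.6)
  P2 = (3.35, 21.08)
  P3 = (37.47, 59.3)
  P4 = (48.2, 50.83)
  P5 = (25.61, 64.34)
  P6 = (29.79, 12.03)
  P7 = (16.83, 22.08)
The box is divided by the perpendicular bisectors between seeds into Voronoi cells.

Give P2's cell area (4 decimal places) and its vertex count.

Area of P2's cell: 316.4692 (5 vertices)

1. box [0,64]×[0,70]: [(0, 0) (64, 0) (64, 70) (0, 70)]
2. ⊥bis P2·P0 via (24.43,19.785): [(0, 0) (23.2146, 0) (27.5148, 70) (0, 70)]  |A|=1775.5288
3. ⊥bis P2·P1 via (6.475,29.34): [(0, 31.7897) (0, 0) (23.2146, 0) (24.5958, 22.4844)]  |A|=651.929
4. ⊥bis P2·P3 via (20.41,40.19): [(0, 31.7897) (0, 0) (23.2146, 0) (24.5958, 22.4844)]  |A|=651.929
5. ⊥bis P2·P4 via (25.775,35.955): [(0, 31.7897) (0, 0) (23.2146, 0) (24.5958, 22.4844)]  |A|=651.929
6. ⊥bis P2·P5 via (14.48,42.71): [(0, 31.7897) (0, 0) (23.2146, 0) (24.5958, 22.4844)]  |A|=651.929
7. ⊥bis P2·P6 via (16.57,16.555): [(19.287, 24.4928) (0, 31.7897) (0, 0) (10.9035, 0)]  |A|=440.0924
8. ⊥bis P2·P7 via (10.09,21.58): [(11.5506, 1.8907) (9.6021, 28.1569) (0, 31.7897) (0, 0) (10.9035, 0)]  |A|=316.4692
9. canonical 5-gon: [(11.5506, 1.8907) (9.6021, 28.1569) (0, 31.7897) (0, 0) (10.9035, 0)]
10. shoelace: 316.4692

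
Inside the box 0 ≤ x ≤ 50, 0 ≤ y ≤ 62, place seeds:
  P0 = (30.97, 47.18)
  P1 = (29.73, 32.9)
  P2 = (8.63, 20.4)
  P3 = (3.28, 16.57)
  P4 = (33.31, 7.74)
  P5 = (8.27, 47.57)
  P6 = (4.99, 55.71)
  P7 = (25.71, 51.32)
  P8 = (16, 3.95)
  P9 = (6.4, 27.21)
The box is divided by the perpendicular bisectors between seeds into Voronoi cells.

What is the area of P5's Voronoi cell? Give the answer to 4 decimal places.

Area of P5's cell: 264.5442

1. box [0,50]×[0,62]: [(0, 0) (50, 0) (50, 62) (0, 62)]
2. ⊥bis P5·P0 via (19.62,47.375): [(0, 0) (18.8061, 0) (19.8713, 62) (0, 62)]  |A|=1198.9974
3. ⊥bis P5·P1 via (19,40.235): [(0, 12.4409) (19.5102, 40.9813) (19.8713, 62) (0, 62)]  |A|=692.2875
4. ⊥bis P5·P2 via (8.45,33.985): [(0, 33.873) (14.7849, 34.0689) (19.5102, 40.9813) (19.8713, 62) (0, 62)]  |A|=533.8513
5. ⊥bis P5·P3 via (5.775,32.07): [(0, 33.873) (14.7849, 34.0689) (19.5102, 40.9813) (19.8713, 62) (0, 62)]  |A|=533.8513
6. ⊥bis P5·P4 via (20.79,27.655): [(0, 33.873) (14.7849, 34.0689) (19.5102, 40.9813) (19.8713, 62) (0, 62)]  |A|=533.8513
7. ⊥bis P5·P6 via (6.63,51.64): [(0, 48.9685) (0, 33.873) (14.7849, 34.0689) (19.5102, 40.9813) (19.7843, 56.9405)]  |A|=354.6718
8. ⊥bis P5·P7 via (16.99,49.445): [(15.7296, 55.3067) (0, 48.9685) (0, 33.873) (14.7849, 34.0689) (18.9775, 40.202)]  |A|=317.252
9. ⊥bis P5·P8 via (12.135,25.76): [(15.7296, 55.3067) (0, 48.9685) (0, 33.873) (14.7849, 34.0689) (18.9775, 40.202)]  |A|=317.252
10. ⊥bis P5·P9 via (7.335,37.39): [(15.7296, 55.3067) (0, 48.9685) (0, 38.0637) (16.4809, 36.55) (18.9775, 40.202)]  |A|=264.5442
11. canonical 5-gon: [(15.7296, 55.3067) (0, 48.9685) (0, 38.0637) (16.4809, 36.55) (18.9775, 40.202)]
12. shoelace: 264.5442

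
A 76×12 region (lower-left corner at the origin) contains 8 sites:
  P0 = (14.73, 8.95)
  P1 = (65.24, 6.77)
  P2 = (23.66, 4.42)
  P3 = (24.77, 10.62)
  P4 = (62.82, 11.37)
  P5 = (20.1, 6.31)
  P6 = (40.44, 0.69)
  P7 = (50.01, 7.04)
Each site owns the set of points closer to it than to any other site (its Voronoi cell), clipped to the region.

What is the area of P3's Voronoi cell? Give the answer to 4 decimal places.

Area of P3's cell: 69.8184

1. box [0,76]×[0,12]: [(0, 0) (76, 0) (76, 12) (0, 12)]
2. ⊥bis P3·P0 via (19.75,9.785): [(21.3776, 0) (76, 0) (76, 12) (19.3816, 12)]  |A|=667.4451
3. ⊥bis P3·P1 via (45.005,8.695): [(21.3776, 0) (44.1778, 0) (45.3194, 12) (19.3816, 12)]  |A|=292.4285
4. ⊥bis P3·P2 via (24.215,7.52): [(20.0013, 8.2744) (44.5469, 3.8799) (45.3194, 12) (19.3816, 12)]  |A|=149.6707
5. ⊥bis P3·P4 via (43.795,10.995): [(20.0013, 8.2744) (43.9331, 3.9898) (43.7752, 12) (19.3816, 12)]  |A|=140.9512
6. ⊥bis P3·P5 via (22.435,8.465): [(19.4275, 11.7237) (23.1275, 7.7147) (43.9331, 3.9898) (43.7752, 12) (19.3816, 12)]  |A|=135.7202
7. ⊥bis P3·P6 via (32.605,5.655): [(19.4275, 11.7237) (23.1275, 7.7147) (32.8115, 5.9809) (36.6258, 12) (19.3816, 12)]  |A|=69.8184
8. ⊥bis P3·P7 via (37.39,8.83): [(19.4275, 11.7237) (23.1275, 7.7147) (32.8115, 5.9809) (36.6258, 12) (19.3816, 12)]  |A|=69.8184
9. canonical 5-gon: [(19.4275, 11.7237) (23.1275, 7.7147) (32.8115, 5.9809) (36.6258, 12) (19.3816, 12)]
10. shoelace: 69.8184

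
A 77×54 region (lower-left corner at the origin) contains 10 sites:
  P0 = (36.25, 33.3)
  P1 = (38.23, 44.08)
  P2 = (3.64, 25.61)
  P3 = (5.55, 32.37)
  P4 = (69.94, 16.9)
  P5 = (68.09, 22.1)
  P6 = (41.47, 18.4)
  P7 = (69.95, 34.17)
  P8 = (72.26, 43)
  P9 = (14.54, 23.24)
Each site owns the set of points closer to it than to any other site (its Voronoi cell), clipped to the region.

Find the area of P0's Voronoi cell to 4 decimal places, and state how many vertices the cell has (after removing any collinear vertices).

1. box [0,77]×[0,54]: [(0, 0) (77, 0) (77, 54) (0, 54)]
2. ⊥bis P0·P1 via (37.24,38.69): [(0, 45.53) (0, 0) (77, 0) (77, 31.3871)]  |A|=2961.31
3. ⊥bis P0·P2 via (19.945,29.455): [(16.8856, 42.4286) (26.891, 0) (77, 0) (77, 31.3871)]  |A|=2006.4359
4. ⊥bis P0·P3 via (20.9,32.835): [(20.6302, 41.7408) (21.1582, 24.3101) (26.891, 0) (77, 0) (77, 31.3871)]  |A|=1973.9821
5. ⊥bis P0·P4 via (53.095,25.1): [(57.8663, 34.9015) (20.6302, 41.7408) (21.1582, 24.3101) (26.891, 0) (40.8765, 0)]  |A|=1043.3243
6. ⊥bis P0·P5 via (52.17,27.7): [(46.4634, 11.4768) (54.8952, 35.4472) (20.6302, 41.7408) (21.1582, 24.3101) (26.891, 0) (40.8765, 0)]  |A|=1005.414
7. ⊥bis P0·P6 via (38.86,25.85): [(53.2986, 30.9083) (54.8952, 35.4472) (20.6302, 41.7408) (21.1582, 24.3101) (22.1737, 20.0042)]  |A|=437.1887
8. ⊥bis P0·P7 via (53.1,33.735): [(53.1741, 30.8647) (53.047, 35.7867) (20.6302, 41.7408) (21.1582, 24.3101) (22.1737, 20.0042)]  |A|=432.4145
9. ⊥bis P0·P8 via (54.255,38.15): [(53.1741, 30.8647) (53.047, 35.7867) (20.6302, 41.7408) (21.1582, 24.3101) (22.1737, 20.0042)]  |A|=432.4145
10. ⊥bis P0·P9 via (25.395,28.27): [(28.2404, 22.1296) (53.1741, 30.8647) (53.047, 35.7867) (20.6302, 41.7408) (20.7335, 38.3297)]  |A|=369.0931
11. canonical 5-gon: [(28.2404, 22.1296) (53.1741, 30.8647) (53.047, 35.7867) (20.6302, 41.7408) (20.7335, 38.3297)]
12. shoelace: 369.0931

Area of P0's cell: 369.0931 (5 vertices)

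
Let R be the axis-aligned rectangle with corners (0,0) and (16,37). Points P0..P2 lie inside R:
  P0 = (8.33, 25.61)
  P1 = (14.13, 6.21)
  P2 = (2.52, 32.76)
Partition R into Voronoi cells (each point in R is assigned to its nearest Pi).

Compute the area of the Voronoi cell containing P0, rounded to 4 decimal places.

Area of P0's cell: 260.9568

1. box [0,16]×[0,37]: [(0, 0) (16, 0) (16, 37) (0, 37)]
2. ⊥bis P0·P1 via (11.23,15.91): [(0, 12.5526) (16, 17.3361) (16, 37) (0, 37)]  |A|=352.8907
3. ⊥bis P0·P2 via (5.425,29.185): [(0, 24.7767) (0, 12.5526) (16, 17.3361) (16, 37) (15.0424, 37)]  |A|=260.9568
4. canonical 5-gon: [(0, 24.7767) (0, 12.5526) (16, 17.3361) (16, 37) (15.0424, 37)]
5. shoelace: 260.9568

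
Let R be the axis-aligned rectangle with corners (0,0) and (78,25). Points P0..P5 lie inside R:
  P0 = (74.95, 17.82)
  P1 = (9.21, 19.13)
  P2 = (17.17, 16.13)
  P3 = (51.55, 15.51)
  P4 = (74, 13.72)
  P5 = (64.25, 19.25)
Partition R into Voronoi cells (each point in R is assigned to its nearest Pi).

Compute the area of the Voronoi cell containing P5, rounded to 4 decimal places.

Area of P5's cell: 180.2439

1. box [0,78]×[0,25]: [(0, 0) (78, 0) (78, 25) (0, 25)]
2. ⊥bis P5·P0 via (69.6,18.535): [(0, 0) (67.1229, 0) (70.464, 25) (0, 25)]  |A|=1719.8363
3. ⊥bis P5·P1 via (36.73,19.19): [(36.7718, 0) (67.1229, 0) (70.464, 25) (36.7173, 25)]  |A|=801.2217
4. ⊥bis P5·P2 via (40.71,17.69): [(41.8823, 0) (67.1229, 0) (70.464, 25) (40.2256, 25)]  |A|=693.4878
5. ⊥bis P5·P3 via (57.9,17.38): [(63.0182, 0) (67.1229, 0) (70.464, 25) (55.656, 25)]  |A|=236.4088
6. ⊥bis P5·P4 via (69.125,16.485): [(61.9098, 3.7638) (69.388, 16.9487) (70.464, 25) (55.656, 25)]  |A|=180.2439
7. canonical 4-gon: [(61.9098, 3.7638) (69.388, 16.9487) (70.464, 25) (55.656, 25)]
8. shoelace: 180.2439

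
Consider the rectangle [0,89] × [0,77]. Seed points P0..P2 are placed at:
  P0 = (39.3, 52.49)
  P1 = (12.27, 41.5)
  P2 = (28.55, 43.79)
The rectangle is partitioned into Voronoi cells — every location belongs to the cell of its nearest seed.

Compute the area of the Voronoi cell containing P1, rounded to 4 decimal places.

1. box [0,89]×[0,77]: [(0, 0) (89, 0) (89, 77) (0, 77)]
2. ⊥bis P1·P0 via (25.785,46.995): [(0, 0) (44.8925, 0) (13.5854, 77) (0, 77)]  |A|=2251.3985
3. ⊥bis P1·P2 via (20.41,42.645): [(0, 0) (26.4086, 0) (16.6313, 69.5087) (13.5854, 77) (0, 77)]  |A|=1609.0031
4. canonical 5-gon: [(0, 0) (26.4086, 0) (16.6313, 69.5087) (13.5854, 77) (0, 77)]
5. shoelace: 1609.0031

Area of P1's cell: 1609.0031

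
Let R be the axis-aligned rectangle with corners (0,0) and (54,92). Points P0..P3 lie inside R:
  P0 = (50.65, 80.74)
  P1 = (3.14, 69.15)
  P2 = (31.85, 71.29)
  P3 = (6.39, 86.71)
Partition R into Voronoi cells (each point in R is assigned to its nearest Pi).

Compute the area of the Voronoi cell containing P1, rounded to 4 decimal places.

Area of P1's cell: 1533.1759

1. box [0,54]×[0,92]: [(0, 0) (54, 0) (54, 92) (0, 92)]
2. ⊥bis P1·P0 via (26.895,74.945): [(0, 0) (45.1777, 0) (22.7345, 92) (0, 92)]  |A|=3123.9606
3. ⊥bis P1·P2 via (17.495,70.22): [(0, 0) (22.7291, 0) (15.8716, 92) (0, 92)]  |A|=1775.6296
4. ⊥bis P1·P3 via (4.765,77.93): [(0, 78.8119) (0, 0) (22.7291, 0) (17.0903, 75.6488)]  |A|=1533.1759
5. canonical 4-gon: [(0, 78.8119) (0, 0) (22.7291, 0) (17.0903, 75.6488)]
6. shoelace: 1533.1759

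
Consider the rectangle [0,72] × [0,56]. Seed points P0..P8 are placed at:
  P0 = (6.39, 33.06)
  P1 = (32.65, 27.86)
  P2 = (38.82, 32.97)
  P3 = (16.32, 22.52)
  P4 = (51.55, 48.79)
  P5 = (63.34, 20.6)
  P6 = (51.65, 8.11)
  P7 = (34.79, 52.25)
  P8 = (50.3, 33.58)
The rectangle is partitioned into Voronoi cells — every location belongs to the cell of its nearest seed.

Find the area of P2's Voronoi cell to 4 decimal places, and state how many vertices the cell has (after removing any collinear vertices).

1. box [0,72]×[0,56]: [(0, 0) (72, 0) (72, 56) (0, 56)]
2. ⊥bis P2·P0 via (22.605,33.015): [(22.5134, 0) (72, 0) (72, 56) (22.6688, 56)]  |A|=2766.8994
3. ⊥bis P2·P1 via (35.735,30.415): [(22.6417, 46.2244) (60.9247, 0) (72, 0) (72, 56) (22.6688, 56)]  |A|=1879.1289
4. ⊥bis P2·P3 via (27.57,27.745): [(22.6417, 46.2244) (60.9247, 0) (72, 0) (72, 56) (22.6688, 56)]  |A|=1879.1289
5. ⊥bis P2·P4 via (45.185,40.88): [(22.6417, 46.2244) (60.9247, 0) (72, 0) (72, 19.3026) (26.3949, 56) (22.6688, 56)]  |A|=1042.3333
6. ⊥bis P2·P5 via (51.08,26.785): [(22.6417, 46.2244) (46.4092, 17.5265) (54.4355, 33.4363) (26.3949, 56) (22.6688, 56)]  |A|=501.8496
7. ⊥bis P2·P6 via (45.235,20.54): [(22.6417, 46.2244) (44.3092, 20.0622) (48.878, 22.4201) (54.4355, 33.4363) (26.3949, 56) (22.6688, 56)]  |A|=493.5813
8. ⊥bis P2·P7 via (36.805,42.61): [(27.2834, 40.6198) (44.3092, 20.0622) (48.878, 22.4201) (54.4355, 33.4363) (41.7504, 43.6437)]  |A|=329.5666
9. ⊥bis P2·P8 via (44.56,33.275): [(27.2834, 40.6198) (44.3092, 20.0622) (45.2366, 20.5408) (44.1099, 41.7451) (41.7504, 43.6437)]  |A|=209.9397
10. canonical 5-gon: [(27.2834, 40.6198) (44.3092, 20.0622) (45.2366, 20.5408) (44.1099, 41.7451) (41.7504, 43.6437)]
11. shoelace: 209.9397

Area of P2's cell: 209.9397 (5 vertices)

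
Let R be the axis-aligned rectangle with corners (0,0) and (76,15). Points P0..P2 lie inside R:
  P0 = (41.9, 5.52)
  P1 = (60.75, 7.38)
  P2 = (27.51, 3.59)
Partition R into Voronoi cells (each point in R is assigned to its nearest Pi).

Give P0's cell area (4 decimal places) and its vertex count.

Area of P0's cell: 253.6707 (4 vertices)

1. box [0,76]×[0,15]: [(0, 0) (76, 0) (76, 15) (0, 15)]
2. ⊥bis P0·P1 via (51.325,6.45): [(0, 0) (51.9614, 0) (50.4813, 15) (0, 15)]  |A|=768.3209
3. ⊥bis P0·P2 via (34.705,4.555): [(35.3159, 0) (51.9614, 0) (50.4813, 15) (33.3041, 15)]  |A|=253.6707
4. canonical 4-gon: [(35.3159, 0) (51.9614, 0) (50.4813, 15) (33.3041, 15)]
5. shoelace: 253.6707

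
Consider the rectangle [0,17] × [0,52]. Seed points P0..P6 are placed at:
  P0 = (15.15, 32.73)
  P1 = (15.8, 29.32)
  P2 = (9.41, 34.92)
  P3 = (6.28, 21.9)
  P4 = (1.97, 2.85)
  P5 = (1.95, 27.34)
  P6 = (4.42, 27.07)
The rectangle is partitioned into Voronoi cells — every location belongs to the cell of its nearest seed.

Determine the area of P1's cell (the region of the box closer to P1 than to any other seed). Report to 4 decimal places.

1. box [0,17]×[0,52]: [(0, 0) (17, 0) (17, 52) (0, 52)]
2. ⊥bis P1·P0 via (15.475,31.025): [(0, 28.0752) (0, 0) (17, 0) (17, 31.3157)]  |A|=504.8227
3. ⊥bis P1·P2 via (12.605,32.12): [(10.8773, 30.1486) (0, 17.7368) (0, 0) (17, 0) (17, 31.3157)]  |A|=448.5955
4. ⊥bis P1·P3 via (11.04,25.61): [(10.8773, 30.1486) (9.0911, 28.1104) (17, 17.9632) (17, 31.3157)]  |A|=57.9987
5. ⊥bis P1·P4 via (8.885,16.085): [(10.8773, 30.1486) (9.0911, 28.1104) (17, 17.9632) (17, 31.3157)]  |A|=57.9987
6. ⊥bis P1·P5 via (8.875,28.33): [(10.8773, 30.1486) (9.0911, 28.1104) (17, 17.9632) (17, 31.3157)]  |A|=57.9987
7. ⊥bis P1·P6 via (10.11,28.195): [(10.8773, 30.1486) (9.9361, 29.0746) (10.4787, 26.3301) (17, 17.9632) (17, 31.3157)]  |A|=56.5777
8. canonical 5-gon: [(10.8773, 30.1486) (9.9361, 29.0746) (10.4787, 26.3301) (17, 17.9632) (17, 31.3157)]
9. shoelace: 56.5777

Area of P1's cell: 56.5777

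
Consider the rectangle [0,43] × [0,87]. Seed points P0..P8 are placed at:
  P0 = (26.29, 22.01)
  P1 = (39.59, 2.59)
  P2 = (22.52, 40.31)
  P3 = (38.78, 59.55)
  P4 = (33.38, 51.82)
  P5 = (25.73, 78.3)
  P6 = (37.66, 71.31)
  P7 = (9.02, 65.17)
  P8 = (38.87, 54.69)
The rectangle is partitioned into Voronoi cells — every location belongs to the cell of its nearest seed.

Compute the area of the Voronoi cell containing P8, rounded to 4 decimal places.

Area of P8's cell: 75.6406

1. box [0,43]×[0,87]: [(0, 0) (43, 0) (43, 87) (0, 87)]
2. ⊥bis P8·P0 via (32.58,38.35): [(0, 50.8915) (43, 34.3389) (43, 87) (0, 87)]  |A|=1908.5468
3. ⊥bis P8·P1 via (39.23,28.64): [(0, 50.8915) (43, 34.3389) (43, 87) (0, 87)]  |A|=1908.5468
4. ⊥bis P8·P2 via (30.695,47.5): [(0, 82.4001) (41.8969, 34.7635) (43, 34.3389) (43, 87) (0, 87)]  |A|=1248.4913
5. ⊥bis P8·P3 via (38.825,57.12): [(22.5, 56.8177) (41.8969, 34.7635) (43, 34.3389) (43, 57.1973)]  |A|=242.345
6. ⊥bis P8·P4 via (36.125,53.255): [(34.1498, 57.0334) (43, 40.1039) (43, 57.1973)]  |A|=75.6406
7. ⊥bis P8·P5 via (32.3,66.495): [(34.1498, 57.0334) (43, 40.1039) (43, 57.1973)]  |A|=75.6406
8. ⊥bis P8·P6 via (38.265,63): [(34.1498, 57.0334) (43, 40.1039) (43, 57.1973)]  |A|=75.6406
9. ⊥bis P8·P7 via (23.945,59.93): [(34.1498, 57.0334) (43, 40.1039) (43, 57.1973)]  |A|=75.6406
10. canonical 3-gon: [(34.1498, 57.0334) (43, 40.1039) (43, 57.1973)]
11. shoelace: 75.6406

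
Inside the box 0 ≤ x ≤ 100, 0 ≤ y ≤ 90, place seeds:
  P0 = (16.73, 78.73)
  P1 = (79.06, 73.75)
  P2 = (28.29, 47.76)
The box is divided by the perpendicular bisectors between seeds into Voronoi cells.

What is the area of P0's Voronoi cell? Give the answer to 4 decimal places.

1. box [0,100]×[0,90]: [(0, 0) (100, 0) (100, 90) (0, 90)]
2. ⊥bis P0·P1 via (47.895,76.24): [(0, 0) (41.8036, 0) (48.9944, 90) (0, 90)]  |A|=4085.9107
3. ⊥bis P0·P2 via (22.51,63.245): [(0, 54.8428) (47.6051, 72.6121) (48.9944, 90) (0, 90)]  |A|=1262.7855
4. canonical 4-gon: [(0, 54.8428) (47.6051, 72.6121) (48.9944, 90) (0, 90)]
5. shoelace: 1262.7855

Area of P0's cell: 1262.7855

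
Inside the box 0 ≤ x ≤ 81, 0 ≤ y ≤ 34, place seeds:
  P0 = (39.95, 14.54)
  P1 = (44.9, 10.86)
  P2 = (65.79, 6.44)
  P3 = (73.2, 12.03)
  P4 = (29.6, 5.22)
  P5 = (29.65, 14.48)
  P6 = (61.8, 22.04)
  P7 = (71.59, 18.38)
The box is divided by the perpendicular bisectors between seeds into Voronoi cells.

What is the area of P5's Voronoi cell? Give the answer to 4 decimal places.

1. box [0,81]×[0,34]: [(0, 0) (81, 0) (81, 34) (0, 34)]
2. ⊥bis P5·P0 via (34.8,14.51): [(0, 0) (34.8845, 0) (34.6865, 34) (0, 34)]  |A|=1182.7068
3. ⊥bis P5·P1 via (37.275,12.67): [(0, 0) (34.2674, 0) (34.8697, 2.5374) (34.6865, 34) (0, 34)]  |A|=1181.9239
4. ⊥bis P5·P2 via (47.72,10.46): [(0, 0) (34.2674, 0) (34.8697, 2.5374) (34.6865, 34) (0, 34)]  |A|=1181.9239
5. ⊥bis P5·P3 via (51.425,13.255): [(0, 0) (34.2674, 0) (34.8697, 2.5374) (34.6865, 34) (0, 34)]  |A|=1181.9239
6. ⊥bis P5·P4 via (29.625,9.85): [(0, 10.01) (34.8273, 9.8219) (34.6865, 34) (0, 34)]  |A|=837.0805
7. ⊥bis P5·P6 via (45.725,18.26): [(0, 10.01) (34.8273, 9.8219) (34.6865, 34) (0, 34)]  |A|=837.0805
8. ⊥bis P5·P7 via (50.62,16.43): [(0, 10.01) (34.8273, 9.8219) (34.6865, 34) (0, 34)]  |A|=837.0805
9. canonical 4-gon: [(0, 10.01) (34.8273, 9.8219) (34.6865, 34) (0, 34)]
10. shoelace: 837.0805

Area of P5's cell: 837.0805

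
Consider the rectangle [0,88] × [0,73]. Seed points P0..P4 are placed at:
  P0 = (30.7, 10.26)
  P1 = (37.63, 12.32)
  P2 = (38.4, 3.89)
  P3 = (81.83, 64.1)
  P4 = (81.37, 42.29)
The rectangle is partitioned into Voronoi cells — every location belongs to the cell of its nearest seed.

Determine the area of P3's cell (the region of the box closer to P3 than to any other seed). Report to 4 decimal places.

Area of P3's cell: 1120.9382

1. box [0,88]×[0,73]: [(0, 0) (88, 0) (88, 73) (0, 73)]
2. ⊥bis P3·P0 via (56.265,37.18): [(88, 7.0424) (88, 73) (18.5465, 73)]  |A|=2290.4957
3. ⊥bis P3·P1 via (59.73,38.21): [(88, 14.0784) (88, 73) (18.9738, 73)]  |A|=2033.5683
4. ⊥bis P3·P2 via (60.115,33.995): [(88, 14.0784) (88, 73) (18.9738, 73)]  |A|=2033.5683
5. ⊥bis P3·P4 via (81.6,53.195): [(41.1764, 54.0476) (88, 53.06) (88, 73) (18.9738, 73)]  |A|=1120.9382
6. canonical 4-gon: [(41.1764, 54.0476) (88, 53.06) (88, 73) (18.9738, 73)]
7. shoelace: 1120.9382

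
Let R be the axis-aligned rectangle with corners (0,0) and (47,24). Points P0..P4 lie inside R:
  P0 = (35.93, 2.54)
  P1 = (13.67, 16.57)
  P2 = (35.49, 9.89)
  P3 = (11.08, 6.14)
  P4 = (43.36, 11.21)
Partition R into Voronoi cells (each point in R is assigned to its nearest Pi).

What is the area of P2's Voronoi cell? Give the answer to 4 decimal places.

Area of P2's cell: 242.6069

1. box [0,47]×[0,24]: [(0, 0) (47, 0) (47, 24) (0, 24)]
2. ⊥bis P2·P0 via (35.71,6.215): [(0, 4.0773) (47, 6.8909) (47, 24) (0, 24)]  |A|=870.2491
3. ⊥bis P2·P1 via (24.58,13.23): [(22.1845, 5.4053) (47, 6.8909) (47, 24) (27.8771, 24)]  |A|=390.0773
4. ⊥bis P2·P3 via (23.285,8.015): [(23.1842, 8.6708) (23.6722, 5.4944) (47, 6.8909) (47, 24) (27.8771, 24)]  |A|=387.6928
5. ⊥bis P2·P4 via (39.425,10.55): [(23.1842, 8.6708) (23.6722, 5.4944) (40.1079, 6.4783) (37.1691, 24) (27.8771, 24)]  |A|=242.6069
6. canonical 5-gon: [(23.1842, 8.6708) (23.6722, 5.4944) (40.1079, 6.4783) (37.1691, 24) (27.8771, 24)]
7. shoelace: 242.6069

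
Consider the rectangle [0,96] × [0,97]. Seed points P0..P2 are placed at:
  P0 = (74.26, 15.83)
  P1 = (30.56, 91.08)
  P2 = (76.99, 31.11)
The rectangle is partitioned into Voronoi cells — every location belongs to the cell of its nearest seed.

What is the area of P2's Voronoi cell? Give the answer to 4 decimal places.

Area of P2's cell: 2870.0209

1. box [0,96]×[0,97]: [(0, 0) (96, 0) (96, 97) (0, 97)]
2. ⊥bis P2·P0 via (75.625,23.47): [(0, 36.9815) (96, 19.8297) (96, 97) (0, 97)]  |A|=6585.0606
3. ⊥bis P2·P1 via (53.775,61.095): [(18.3865, 33.6965) (96, 19.8297) (96, 93.7865)]  |A|=2870.0209
4. canonical 3-gon: [(18.3865, 33.6965) (96, 19.8297) (96, 93.7865)]
5. shoelace: 2870.0209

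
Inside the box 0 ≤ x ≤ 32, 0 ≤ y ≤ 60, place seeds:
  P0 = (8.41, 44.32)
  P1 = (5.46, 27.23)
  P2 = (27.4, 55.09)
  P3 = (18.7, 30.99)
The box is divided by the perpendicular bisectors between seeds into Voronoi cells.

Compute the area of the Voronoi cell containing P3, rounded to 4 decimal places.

Area of P3's cell: 702.1776

1. box [0,32]×[0,60]: [(0, 0) (32, 0) (32, 60) (0, 60)]
2. ⊥bis P3·P0 via (13.555,37.655): [(0, 27.1913) (0, 0) (32, 0) (32, 51.8935)]  |A|=1265.3568
3. ⊥bis P3·P1 via (12.08,29.11): [(10.3549, 35.1847) (20.3469, 0) (32, 0) (32, 51.8935)]  |A|=766.6263
4. ⊥bis P3·P2 via (23.05,43.04): [(21.3336, 43.6596) (10.3549, 35.1847) (20.3469, 0) (32, 0) (32, 39.8091)]  |A|=702.1776
5. canonical 5-gon: [(21.3336, 43.6596) (10.3549, 35.1847) (20.3469, 0) (32, 0) (32, 39.8091)]
6. shoelace: 702.1776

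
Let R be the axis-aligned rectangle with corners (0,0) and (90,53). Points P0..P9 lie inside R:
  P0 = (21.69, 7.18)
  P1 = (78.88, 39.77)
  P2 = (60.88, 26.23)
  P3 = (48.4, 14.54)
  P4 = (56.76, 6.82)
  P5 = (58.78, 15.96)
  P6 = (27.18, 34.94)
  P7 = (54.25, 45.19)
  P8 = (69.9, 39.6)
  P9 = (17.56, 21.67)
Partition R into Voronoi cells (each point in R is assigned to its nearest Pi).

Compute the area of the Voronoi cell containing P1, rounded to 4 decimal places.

Area of P1's cell: 553.4537

1. box [0,90]×[0,53]: [(0, 0) (90, 0) (90, 53) (0, 53)]
2. ⊥bis P1·P0 via (50.285,23.475): [(63.6623, 0) (90, 0) (90, 53) (33.46, 53)]  |A|=2196.257
3. ⊥bis P1·P2 via (69.88,33): [(90, 6.2526) (90, 53) (54.8356, 53)]  |A|=821.9234
4. ⊥bis P1·P3 via (63.64,27.155): [(90, 6.2526) (90, 53) (54.8356, 53)]  |A|=821.9234
5. ⊥bis P1·P4 via (67.82,23.295): [(86.729, 10.601) (90, 8.4051) (90, 53) (54.8356, 53)]  |A|=818.403
6. ⊥bis P1·P5 via (68.83,27.865): [(82.2898, 16.5024) (90, 9.9936) (90, 53) (54.8356, 53)]  |A|=807.5014
7. ⊥bis P1·P6 via (53.03,37.355): [(82.2898, 16.5024) (90, 9.9936) (90, 53) (54.8356, 53)]  |A|=807.5014
8. ⊥bis P1·P7 via (66.565,42.48): [(65.7013, 38.5551) (82.2898, 16.5024) (90, 9.9936) (90, 53) (68.88, 53)]  |A|=706.0663
9. ⊥bis P1·P8 via (74.39,39.685): [(74.6363, 26.6771) (82.2898, 16.5024) (90, 9.9936) (90, 53) (74.1379, 53)]  |A|=553.4537
10. ⊥bis P1·P9 via (48.22,30.72): [(74.6363, 26.6771) (82.2898, 16.5024) (90, 9.9936) (90, 53) (74.1379, 53)]  |A|=553.4537
11. canonical 5-gon: [(74.6363, 26.6771) (82.2898, 16.5024) (90, 9.9936) (90, 53) (74.1379, 53)]
12. shoelace: 553.4537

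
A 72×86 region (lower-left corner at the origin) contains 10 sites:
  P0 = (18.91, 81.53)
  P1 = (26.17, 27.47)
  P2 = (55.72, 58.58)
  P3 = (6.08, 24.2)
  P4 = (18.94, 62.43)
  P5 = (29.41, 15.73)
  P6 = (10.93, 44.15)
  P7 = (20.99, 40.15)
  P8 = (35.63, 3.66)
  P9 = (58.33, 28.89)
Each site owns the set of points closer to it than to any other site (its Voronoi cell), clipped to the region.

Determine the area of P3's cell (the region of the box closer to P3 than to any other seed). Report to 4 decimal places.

Area of P3's cell: 508.9341

1. box [0,72]×[0,86]: [(0, 0) (72, 0) (72, 86) (0, 86)]
2. ⊥bis P3·P0 via (12.495,52.865): [(0, 55.6613) (0, 0) (72, 0) (72, 39.5483)]  |A|=3427.5432
3. ⊥bis P3·P1 via (16.125,25.835): [(11.6963, 53.0437) (0, 55.6613) (0, 0) (20.3301, 0)]  |A|=864.7078
4. ⊥bis P3·P2 via (30.9,41.39): [(11.6963, 53.0437) (0, 55.6613) (0, 0) (20.3301, 0)]  |A|=864.7078
5. ⊥bis P3·P4 via (12.51,43.315): [(13.3244, 43.041) (0, 47.5232) (0, 0) (20.3301, 0)]  |A|=754.1236
6. ⊥bis P3·P5 via (17.745,19.965): [(17.2862, 18.7012) (13.3244, 43.041) (0, 47.5232) (0, 0) (10.4967, 0)]  |A|=662.1754
7. ⊥bis P3·P6 via (8.505,34.175): [(17.2862, 18.7012) (15.0255, 32.5898) (0, 36.2426) (0, 0) (10.4967, 0)]  |A|=511.6113
8. ⊥bis P3·P7 via (13.535,32.175): [(17.2862, 18.7012) (15.3727, 30.4572) (12.4114, 33.2253) (0, 36.2426) (0, 0) (10.4967, 0)]  |A|=508.9341
9. ⊥bis P3·P8 via (20.855,13.93): [(17.2862, 18.7012) (15.3727, 30.4572) (12.4114, 33.2253) (0, 36.2426) (0, 0) (10.4967, 0)]  |A|=508.9341
10. ⊥bis P3·P9 via (32.205,26.545): [(17.2862, 18.7012) (15.3727, 30.4572) (12.4114, 33.2253) (0, 36.2426) (0, 0) (10.4967, 0)]  |A|=508.9341
11. canonical 6-gon: [(17.2862, 18.7012) (15.3727, 30.4572) (12.4114, 33.2253) (0, 36.2426) (0, 0) (10.4967, 0)]
12. shoelace: 508.9341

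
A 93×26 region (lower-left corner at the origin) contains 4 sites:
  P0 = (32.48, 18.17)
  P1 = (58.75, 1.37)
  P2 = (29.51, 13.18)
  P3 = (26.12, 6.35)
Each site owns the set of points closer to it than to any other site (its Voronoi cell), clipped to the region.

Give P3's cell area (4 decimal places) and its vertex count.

Area of P3's cell: 552.3280 (4 vertices)

1. box [0,93]×[0,26]: [(0, 0) (93, 0) (93, 26) (0, 26)]
2. ⊥bis P3·P0 via (29.3,12.26): [(0, 0) (52.0851, 0) (3.7643, 26) (0, 26)]  |A|=726.0426
3. ⊥bis P3·P1 via (42.435,3.86): [(0, 0) (41.8459, 0) (42.6229, 5.0913) (3.7643, 26) (0, 26)]  |A|=699.9771
4. ⊥bis P3·P2 via (27.815,9.765): [(0, 23.5707) (0, 0) (41.8459, 0) (42.2433, 2.6037)]  |A|=552.328
5. canonical 4-gon: [(0, 23.5707) (0, 0) (41.8459, 0) (42.2433, 2.6037)]
6. shoelace: 552.328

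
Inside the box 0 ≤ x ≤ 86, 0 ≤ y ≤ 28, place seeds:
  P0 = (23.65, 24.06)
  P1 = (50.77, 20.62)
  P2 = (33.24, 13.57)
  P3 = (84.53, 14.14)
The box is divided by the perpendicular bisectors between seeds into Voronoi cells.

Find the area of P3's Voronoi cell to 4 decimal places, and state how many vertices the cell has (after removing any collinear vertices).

Area of P3's cell: 531.9655 (4 vertices)

1. box [0,86]×[0,28]: [(0, 0) (86, 0) (86, 28) (0, 28)]
2. ⊥bis P3·P0 via (54.09,19.1): [(50.9778, 0) (86, 0) (86, 28) (55.5402, 28)]  |A|=916.7483
3. ⊥bis P3·P1 via (67.65,17.38): [(64.314, 0) (86, 0) (86, 28) (69.6884, 28)]  |A|=531.9655
4. ⊥bis P3·P2 via (58.885,13.855): [(64.314, 0) (86, 0) (86, 28) (69.6884, 28)]  |A|=531.9655
5. canonical 4-gon: [(64.314, 0) (86, 0) (86, 28) (69.6884, 28)]
6. shoelace: 531.9655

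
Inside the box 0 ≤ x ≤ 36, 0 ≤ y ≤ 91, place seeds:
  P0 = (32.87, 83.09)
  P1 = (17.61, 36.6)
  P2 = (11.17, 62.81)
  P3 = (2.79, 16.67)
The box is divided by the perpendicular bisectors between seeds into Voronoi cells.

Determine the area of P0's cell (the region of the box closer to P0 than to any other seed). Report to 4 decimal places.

1. box [0,36]×[0,91]: [(0, 0) (36, 0) (36, 91) (0, 91)]
2. ⊥bis P0·P1 via (25.24,59.845): [(0, 68.1298) (36, 56.3131) (36, 91) (0, 91)]  |A|=1036.0268
3. ⊥bis P0·P2 via (22.02,72.95): [(36, 57.9911) (36, 91) (5.1512, 91)]  |A|=509.1429
4. ⊥bis P0·P3 via (17.83,49.88): [(36, 57.9911) (36, 91) (5.1512, 91)]  |A|=509.1429
5. canonical 3-gon: [(36, 57.9911) (36, 91) (5.1512, 91)]
6. shoelace: 509.1429

Area of P0's cell: 509.1429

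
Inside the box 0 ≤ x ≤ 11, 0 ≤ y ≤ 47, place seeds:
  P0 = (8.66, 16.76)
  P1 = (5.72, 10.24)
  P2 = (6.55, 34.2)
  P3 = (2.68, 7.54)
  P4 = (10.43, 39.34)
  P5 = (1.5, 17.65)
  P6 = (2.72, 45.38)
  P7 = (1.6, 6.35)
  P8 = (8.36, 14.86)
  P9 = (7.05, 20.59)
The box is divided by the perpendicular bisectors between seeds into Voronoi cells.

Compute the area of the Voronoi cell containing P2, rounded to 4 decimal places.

1. box [0,11]×[0,47]: [(0, 0) (11, 0) (11, 47) (0, 47)]
2. ⊥bis P2·P0 via (7.605,25.48): [(0, 24.5599) (11, 25.8907) (11, 47) (0, 47)]  |A|=239.5214
3. ⊥bis P2·P1 via (6.135,22.22): [(0, 24.5599) (11, 25.8907) (11, 47) (0, 47)]  |A|=239.5214
4. ⊥bis P2·P3 via (4.615,20.87): [(0, 24.5599) (11, 25.8907) (11, 47) (0, 47)]  |A|=239.5214
5. ⊥bis P2·P4 via (8.49,36.77): [(0, 43.1788) (0, 24.5599) (11, 25.8907) (11, 34.8753)]  |A|=151.8189
6. ⊥bis P2·P5 via (4.025,25.925): [(0, 43.1788) (0, 27.1532) (6.0857, 25.2962) (11, 25.8907) (11, 34.8753)]  |A|=143.9279
7. ⊥bis P2·P6 via (4.635,39.79): [(4.5348, 39.7557) (0, 38.2022) (0, 27.1532) (6.0857, 25.2962) (11, 25.8907) (11, 34.8753)]  |A|=132.644
8. ⊥bis P2·P7 via (4.075,20.275): [(4.5348, 39.7557) (0, 38.2022) (0, 27.1532) (6.0857, 25.2962) (11, 25.8907) (11, 34.8753)]  |A|=132.644
9. ⊥bis P2·P8 via (7.455,24.53): [(4.5348, 39.7557) (0, 38.2022) (0, 27.1532) (6.0857, 25.2962) (11, 25.8907) (11, 34.8753)]  |A|=132.644
10. ⊥bis P2·P9 via (6.8,27.395): [(4.5348, 39.7557) (0, 38.2022) (0, 27.1532) (0.0234, 27.146) (11, 27.5493) (11, 34.8753)]  |A|=117.1938
11. canonical 6-gon: [(4.5348, 39.7557) (0, 38.2022) (0, 27.1532) (0.0234, 27.146) (11, 27.5493) (11, 34.8753)]
12. shoelace: 117.1938

Area of P2's cell: 117.1938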